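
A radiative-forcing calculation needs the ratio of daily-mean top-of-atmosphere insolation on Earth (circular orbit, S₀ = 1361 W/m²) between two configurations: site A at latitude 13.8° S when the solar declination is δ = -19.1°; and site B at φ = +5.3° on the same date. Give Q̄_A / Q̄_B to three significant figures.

— Configuration A (φ=-13.8°):
cos H₀ = −tan(-13.8°) tan(-19.100°) = -0.0851, H₀ = 1.6560 rad.
Bracket: H₀ sin φ sin δ + cos φ cos δ sin H₀ = 1.6560×-0.23853×-0.32722 + 0.97113×0.94495×0.99638 = 0.129254 + 0.914347 = 1.043601.
Q̄ = (S₀/π) × [bracket] = (1361/π) × 1.043601 = 452.11 W/m².
— Configuration B (φ=+5.3°):
cos H₀ = −tan(+5.3°) tan(-19.100°) = 0.0321, H₀ = 1.5387 rad.
Bracket: H₀ sin φ sin δ + cos φ cos δ sin H₀ = 1.5387×0.09237×-0.32722 + 0.99572×0.94495×0.99948 = -0.046508 + 0.940416 = 0.893908.
Q̄ = (S₀/π) × [bracket] = (1361/π) × 0.893908 = 387.26 W/m².
Ratio Q̄_A / Q̄_B = 452.11 / 387.26 = 1.167.

Q̄_A / Q̄_B ≈ 1.17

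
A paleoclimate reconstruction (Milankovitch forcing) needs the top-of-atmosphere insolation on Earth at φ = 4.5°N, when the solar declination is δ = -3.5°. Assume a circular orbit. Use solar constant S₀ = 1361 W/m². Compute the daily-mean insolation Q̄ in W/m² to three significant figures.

Q̄ ≈ 428 W/m²

cos H₀ = −tan(+4.5°) tan(-3.500°) = 0.0048, H₀ = 1.5660 rad.
Bracket: H₀ sin φ sin δ + cos φ cos δ sin H₀ = 1.5660×0.07846×-0.06105 + 0.99692×0.99813×0.99999 = -0.007501 + 0.995046 = 0.987545.
Q̄ = (S₀/π) × [bracket] = (1361/π) × 0.987545 = 427.8 W/m².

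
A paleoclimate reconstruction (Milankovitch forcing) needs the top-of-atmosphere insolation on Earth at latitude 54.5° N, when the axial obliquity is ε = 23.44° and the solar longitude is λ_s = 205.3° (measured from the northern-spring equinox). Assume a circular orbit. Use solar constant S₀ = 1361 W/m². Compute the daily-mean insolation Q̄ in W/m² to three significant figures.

Solar declination: sin δ = sin ε · sin λ_s = sin 23.44° × sin 205.3° = -0.17000, so δ = -9.788°.
cos H₀ = −tan(+54.5°) tan(-9.788°) = 0.2418, H₀ = 1.3265 rad.
Bracket: H₀ sin φ sin δ + cos φ cos δ sin H₀ = 1.3265×0.81412×-0.17000 + 0.58070×0.98544×0.97031 = -0.183588 + 0.555255 = 0.371667.
Q̄ = (S₀/π) × [bracket] = (1361/π) × 0.371667 = 161.0 W/m².

Q̄ ≈ 161 W/m²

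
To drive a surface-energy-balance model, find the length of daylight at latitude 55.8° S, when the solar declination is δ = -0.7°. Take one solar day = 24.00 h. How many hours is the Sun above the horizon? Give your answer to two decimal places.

cos H₀ = −tan φ · tan δ = −tan(-55.8°) × tan(-0.700°) = -0.0180, so H₀ = 1.5888 rad = 91.03°.
Daylight = 2H₀/(2π) × 24.00 h = (1.5888/π) × 24.00 = 12.14 h.

12.14 h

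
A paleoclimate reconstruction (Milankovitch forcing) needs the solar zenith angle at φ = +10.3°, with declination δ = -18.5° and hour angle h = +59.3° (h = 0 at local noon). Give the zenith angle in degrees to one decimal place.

θ_z = 65.2°

cos θ_z = sin φ sin δ + cos φ cos δ cos h = -0.056735 + 0.476358 = 0.419623.
θ_z = arccos(0.419623) = 65.2°.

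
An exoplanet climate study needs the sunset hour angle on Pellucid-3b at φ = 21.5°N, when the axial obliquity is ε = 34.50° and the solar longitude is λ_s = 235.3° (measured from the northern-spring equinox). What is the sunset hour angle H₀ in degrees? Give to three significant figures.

H₀ = 78.0°

Solar declination: sin δ = sin ε · sin λ_s = sin 34.50° × sin 235.3° = -0.46567, so δ = -27.753°.
cos H₀ = −tan φ · tan δ = −tan(+21.5°) × tan(-27.753°) = 0.2073, so H₀ = 1.3620 rad = 78.04°.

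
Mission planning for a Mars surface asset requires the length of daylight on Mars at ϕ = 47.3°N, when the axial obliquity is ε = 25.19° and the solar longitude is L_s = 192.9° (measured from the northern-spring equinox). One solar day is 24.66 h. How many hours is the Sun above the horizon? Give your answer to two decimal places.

11.52 h

Solar declination: sin δ = sin ε · sin L_s = sin 25.19° × sin 192.9° = -0.09502, so δ = -5.452°.
cos h₀ = −tan ϕ · tan δ = −tan(+47.3°) × tan(-5.452°) = 0.1034, so h₀ = 1.4672 rad = 84.06°.
Daylight = 2h₀/(2π) × 24.66 h = (1.4672/π) × 24.66 = 11.52 h.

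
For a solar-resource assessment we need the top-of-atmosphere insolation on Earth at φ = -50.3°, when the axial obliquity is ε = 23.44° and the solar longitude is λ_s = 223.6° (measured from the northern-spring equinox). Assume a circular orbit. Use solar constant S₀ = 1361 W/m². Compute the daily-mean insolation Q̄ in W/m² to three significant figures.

Q̄ ≈ 426 W/m²

Solar declination: sin δ = sin ε · sin λ_s = sin 23.44° × sin 223.6° = -0.27432, so δ = -15.922°.
cos H₀ = −tan(-50.3°) tan(-15.922°) = -0.3436, H₀ = 1.9215 rad.
Bracket: H₀ sin φ sin δ + cos φ cos δ sin H₀ = 1.9215×-0.76940×-0.27432 + 0.63877×0.96164×0.93911 = 0.405555 + 0.576864 = 0.982419.
Q̄ = (S₀/π) × [bracket] = (1361/π) × 0.982419 = 425.6 W/m².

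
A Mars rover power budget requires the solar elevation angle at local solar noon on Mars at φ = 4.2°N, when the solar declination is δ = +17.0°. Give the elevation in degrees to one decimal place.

At local noon the hour angle is zero, so the zenith angle equals |φ − δ| = |+4.2° − (+17.000°)| = 12.800°.
Elevation = 90° − 12.800° = 77.2°.

77.2°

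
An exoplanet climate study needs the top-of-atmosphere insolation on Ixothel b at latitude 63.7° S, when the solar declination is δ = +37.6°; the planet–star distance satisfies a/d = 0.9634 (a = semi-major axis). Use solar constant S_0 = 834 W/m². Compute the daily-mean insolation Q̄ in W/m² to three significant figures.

cos h₀ = −tan(-63.7°) tan(+37.600°) = 1.5582 ≥ 1 ⇒ polar night, h₀ = 0 and Q̄ = 0.
Inverse-square distance factor (a/d)² = 0.9634² = 0.928140.

Q̄ ≈ 0.00 W/m²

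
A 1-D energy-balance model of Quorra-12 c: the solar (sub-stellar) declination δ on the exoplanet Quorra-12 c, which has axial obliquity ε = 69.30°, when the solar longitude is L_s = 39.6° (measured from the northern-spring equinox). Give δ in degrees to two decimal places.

sin δ = sin ε · sin L_s = sin 69.30° × sin 39.6° = 0.596274.
δ = arcsin(0.596274) = +36.60°.

δ = +36.60°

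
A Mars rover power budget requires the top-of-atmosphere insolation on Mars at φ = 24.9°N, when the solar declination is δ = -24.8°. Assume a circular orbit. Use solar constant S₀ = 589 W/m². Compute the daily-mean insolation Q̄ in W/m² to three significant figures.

cos H₀ = −tan(+24.9°) tan(-24.800°) = 0.2145, H₀ = 1.3546 rad.
Bracket: H₀ sin φ sin δ + cos φ cos δ sin H₀ = 1.3546×0.42104×-0.41945 + 0.90704×0.90778×0.97673 = -0.239229 + 0.804232 = 0.565003.
Q̄ = (S₀/π) × [bracket] = (589/π) × 0.565003 = 105.9 W/m².

Q̄ ≈ 106 W/m²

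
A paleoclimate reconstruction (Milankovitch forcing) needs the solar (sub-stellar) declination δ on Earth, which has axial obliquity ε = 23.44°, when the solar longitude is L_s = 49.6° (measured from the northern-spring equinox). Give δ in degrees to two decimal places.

δ = +17.63°

sin δ = sin ε · sin L_s = sin 23.44° × sin 49.6° = 0.302931.
δ = arcsin(0.302931) = +17.63°.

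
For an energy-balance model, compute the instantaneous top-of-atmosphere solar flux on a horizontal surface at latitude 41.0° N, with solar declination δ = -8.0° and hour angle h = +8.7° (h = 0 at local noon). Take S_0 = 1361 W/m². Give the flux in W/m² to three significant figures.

cos θ_z = sin ϕ sin δ + cos ϕ cos δ cos h = -0.091306 + 0.738766 = 0.647460.
Flux = S_0 · cos θ_z = 1361 × 0.647460 = 881.2 W/m².

881 W/m²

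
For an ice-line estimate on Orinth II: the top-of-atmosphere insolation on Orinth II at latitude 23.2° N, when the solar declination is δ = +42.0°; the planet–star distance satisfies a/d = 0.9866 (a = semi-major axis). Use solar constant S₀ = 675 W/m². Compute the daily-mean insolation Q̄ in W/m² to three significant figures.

Q̄ ≈ 240 W/m²

cos H₀ = −tan(+23.2°) tan(+42.000°) = -0.3859, H₀ = 1.9670 rad.
Bracket: H₀ sin φ sin δ + cos φ cos δ sin H₀ = 1.9670×0.39394×0.66913 + 0.91914×0.74314×0.92253 = 0.518495 + 0.630134 = 1.148629.
Inverse-square distance factor (a/d)² = 0.9866² = 0.973380.
Q̄ = (S₀/π) × 0.973380 × [bracket] = (675/π) × 0.973380 × 1.148629 = 240.2 W/m².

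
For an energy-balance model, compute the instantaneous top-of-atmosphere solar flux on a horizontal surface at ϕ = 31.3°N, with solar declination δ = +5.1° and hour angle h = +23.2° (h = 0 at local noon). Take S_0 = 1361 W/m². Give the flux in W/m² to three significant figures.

1.13e+03 W/m²

cos θ_z = sin ϕ sin δ + cos ϕ cos δ cos h = 0.046182 + 0.782254 = 0.828436.
Flux = S_0 · cos θ_z = 1361 × 0.828436 = 1128 W/m².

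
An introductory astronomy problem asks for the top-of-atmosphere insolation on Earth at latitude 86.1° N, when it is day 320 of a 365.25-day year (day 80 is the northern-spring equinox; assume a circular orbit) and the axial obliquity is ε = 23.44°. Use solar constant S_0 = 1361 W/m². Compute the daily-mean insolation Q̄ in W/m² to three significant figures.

Solar longitude: L_s = 360° × (320 − 80)/365.25 = 236.550°.
sin δ = sin 23.44° × sin 236.550° = -0.33190, so δ = -19.384°.
cos h₀ = −tan(+86.1°) tan(-19.384°) = 5.1611 ≥ 1 ⇒ polar night, h₀ = 0 and Q̄ = 0.

Q̄ ≈ 0.00 W/m²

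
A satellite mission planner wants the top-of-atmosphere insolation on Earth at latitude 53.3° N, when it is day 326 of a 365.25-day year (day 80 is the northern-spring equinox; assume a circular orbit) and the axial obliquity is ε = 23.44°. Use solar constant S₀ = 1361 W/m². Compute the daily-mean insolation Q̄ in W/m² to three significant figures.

Solar longitude: λ_s = 360° × (326 − 80)/365.25 = 242.464°.
sin δ = sin 23.44° × sin 242.464° = -0.35273, so δ = -20.654°.
cos H₀ = −tan(+53.3°) tan(-20.654°) = 0.5057, H₀ = 1.0406 rad.
Bracket: H₀ sin φ sin δ + cos φ cos δ sin H₀ = 1.0406×0.80178×-0.35273 + 0.59763×0.93573×0.86269 = -0.294294 + 0.482434 = 0.188140.
Q̄ = (S₀/π) × [bracket] = (1361/π) × 0.188140 = 81.51 W/m².

Q̄ ≈ 81.5 W/m²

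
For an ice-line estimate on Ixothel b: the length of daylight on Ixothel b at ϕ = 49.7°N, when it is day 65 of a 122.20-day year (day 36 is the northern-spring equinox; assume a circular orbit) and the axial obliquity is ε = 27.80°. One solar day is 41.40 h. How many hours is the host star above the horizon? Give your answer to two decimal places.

Solar longitude: L_s = 360° × (65 − 36)/122.20 = 85.434°.
sin δ = sin 27.80° × sin 85.434° = 0.46491, so δ = +27.704°.
cos h₀ = −tan ϕ · tan δ = −tan(+49.7°) × tan(+27.704°) = -0.6192, so h₀ = 2.2385 rad = 128.26°.
Daylight = 2h₀/(2π) × 41.40 h = (2.2385/π) × 41.40 = 29.50 h.

29.50 h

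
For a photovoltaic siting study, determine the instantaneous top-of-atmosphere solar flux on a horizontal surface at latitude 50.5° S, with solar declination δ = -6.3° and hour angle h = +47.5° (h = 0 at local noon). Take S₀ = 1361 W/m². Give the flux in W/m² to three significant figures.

cos θ_z = sin φ sin δ + cos φ cos δ cos h = 0.084674 + 0.427133 = 0.511807.
Flux = S₀ · cos θ_z = 1361 × 0.511807 = 696.6 W/m².

697 W/m²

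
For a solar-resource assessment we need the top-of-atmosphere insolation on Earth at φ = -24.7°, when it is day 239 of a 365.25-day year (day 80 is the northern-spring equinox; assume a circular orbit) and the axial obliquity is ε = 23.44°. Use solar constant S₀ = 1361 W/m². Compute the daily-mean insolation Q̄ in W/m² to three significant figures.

Q̄ ≈ 345 W/m²

Solar longitude: λ_s = 360° × (239 − 80)/365.25 = 156.715°.
sin δ = sin 23.44° × sin 156.715° = 0.15725, so δ = +9.047°.
cos H₀ = −tan(-24.7°) tan(+9.047°) = 0.0732, H₀ = 1.4975 rad.
Bracket: H₀ sin φ sin δ + cos φ cos δ sin H₀ = 1.4975×-0.41787×0.15725 + 0.90851×0.98756×0.99731 = -0.098401 + 0.894795 = 0.796394.
Q̄ = (S₀/π) × [bracket] = (1361/π) × 0.796394 = 345.0 W/m².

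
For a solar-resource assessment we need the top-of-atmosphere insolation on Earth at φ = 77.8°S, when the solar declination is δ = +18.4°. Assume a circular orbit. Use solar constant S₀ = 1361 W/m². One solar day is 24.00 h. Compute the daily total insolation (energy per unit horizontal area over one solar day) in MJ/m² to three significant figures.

cos H₀ = −tan(-77.8°) tan(+18.400°) = 1.5386 ≥ 1 ⇒ polar night, H₀ = 0 and Q̄ = 0.
Daily total = Q̄ × 24.00 h × 3600 s/h = 0.00 MJ/m².

0.00 MJ/m²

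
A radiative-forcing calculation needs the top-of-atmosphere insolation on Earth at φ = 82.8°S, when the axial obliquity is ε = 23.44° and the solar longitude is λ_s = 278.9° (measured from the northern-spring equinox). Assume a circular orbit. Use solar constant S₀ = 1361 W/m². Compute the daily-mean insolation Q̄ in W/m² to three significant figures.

Solar declination: sin δ = sin ε · sin λ_s = sin 23.44° × sin 278.9° = -0.39300, so δ = -23.141°.
cos H₀ = −tan(-82.8°) tan(-23.141°) = -3.3831 ≤ −1 ⇒ polar day, H₀ = π.
Bracket: H₀ sin φ sin δ + cos φ cos δ sin H₀ = 3.1416×-0.99211×-0.39300 + 0.12533×0.91954×0.00000 = 1.224907 + 0.000000 = 1.224907.
Q̄ = (S₀/π) × [bracket] = (1361/π) × 1.224907 = 530.7 W/m².

Q̄ ≈ 531 W/m²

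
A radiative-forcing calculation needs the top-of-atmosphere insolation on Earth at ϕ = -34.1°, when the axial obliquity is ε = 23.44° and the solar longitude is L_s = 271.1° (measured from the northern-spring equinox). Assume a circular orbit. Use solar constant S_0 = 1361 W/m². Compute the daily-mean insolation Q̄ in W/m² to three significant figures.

Solar declination: sin δ = sin ε · sin L_s = sin 23.44° × sin 271.1° = -0.39772, so δ = -23.435°.
cos h₀ = −tan(-34.1°) tan(-23.435°) = -0.2935, h₀ = 1.8687 rad.
Bracket: h₀ sin ϕ sin δ + cos ϕ cos δ sin h₀ = 1.8687×-0.56064×-0.39772 + 0.82806×0.91751×0.95596 = 0.416679 + 0.726294 = 1.142973.
Q̄ = (S_0/π) × [bracket] = (1361/π) × 1.142973 = 495.2 W/m².

Q̄ ≈ 495 W/m²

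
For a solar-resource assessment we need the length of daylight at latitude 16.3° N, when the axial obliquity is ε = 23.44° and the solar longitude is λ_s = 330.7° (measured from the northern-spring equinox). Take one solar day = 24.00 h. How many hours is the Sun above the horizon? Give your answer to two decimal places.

Solar declination: sin δ = sin ε · sin λ_s = sin 23.44° × sin 330.7° = -0.19467, so δ = -11.225°.
cos H₀ = −tan φ · tan δ = −tan(+16.3°) × tan(-11.225°) = 0.0580, so H₀ = 1.5127 rad = 86.67°.
Daylight = 2H₀/(2π) × 24.00 h = (1.5127/π) × 24.00 = 11.56 h.

11.56 h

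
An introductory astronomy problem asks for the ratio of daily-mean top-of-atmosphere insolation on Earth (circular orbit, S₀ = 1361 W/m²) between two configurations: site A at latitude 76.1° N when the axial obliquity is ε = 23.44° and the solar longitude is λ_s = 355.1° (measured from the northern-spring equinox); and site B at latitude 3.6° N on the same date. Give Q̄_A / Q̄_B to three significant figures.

— Configuration A (φ=+76.1°):
Solar declination: sin δ = sin ε · sin λ_s = sin 23.44° × sin 355.1° = -0.03398, so δ = -1.947°.
cos H₀ = −tan(+76.1°) tan(-1.947°) = 0.1374, H₀ = 1.4330 rad.
Bracket: H₀ sin φ sin δ + cos φ cos δ sin H₀ = 1.4330×0.97072×-0.03398 + 0.24023×0.99942×0.99052 = -0.047268 + 0.237815 = 0.190547.
Q̄ = (S₀/π) × [bracket] = (1361/π) × 0.190547 = 82.549 W/m².
— Configuration B (φ=+3.6°):
cos H₀ = −tan(+3.6°) tan(-1.947°) = 0.0021, H₀ = 1.5687 rad.
Bracket: H₀ sin φ sin δ + cos φ cos δ sin H₀ = 1.5687×0.06279×-0.03398 + 0.99803×0.99942×1.00000 = -0.003347 + 0.997451 = 0.994104.
Q̄ = (S₀/π) × [bracket] = (1361/π) × 0.994104 = 430.67 W/m².
Ratio Q̄_A / Q̄_B = 82.549 / 430.67 = 0.1917.

Q̄_A / Q̄_B ≈ 0.192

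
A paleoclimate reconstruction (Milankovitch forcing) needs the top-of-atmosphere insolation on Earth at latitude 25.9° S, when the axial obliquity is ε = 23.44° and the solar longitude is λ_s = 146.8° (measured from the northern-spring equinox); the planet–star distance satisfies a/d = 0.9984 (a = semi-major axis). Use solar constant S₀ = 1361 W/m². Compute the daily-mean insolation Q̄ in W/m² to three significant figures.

Q̄ ≈ 317 W/m²

Solar declination: sin δ = sin ε · sin λ_s = sin 23.44° × sin 146.8° = 0.21781, so δ = +12.581°.
cos H₀ = −tan(-25.9°) tan(+12.581°) = 0.1084, H₀ = 1.4622 rad.
Bracket: H₀ sin φ sin δ + cos φ cos δ sin H₀ = 1.4622×-0.43680×0.21781 + 0.89956×0.97599×0.99411 = -0.139113 + 0.872790 = 0.733677.
Inverse-square distance factor (a/d)² = 0.9984² = 0.996803.
Q̄ = (S₀/π) × 0.996803 × [bracket] = (1361/π) × 0.996803 × 0.733677 = 316.8 W/m².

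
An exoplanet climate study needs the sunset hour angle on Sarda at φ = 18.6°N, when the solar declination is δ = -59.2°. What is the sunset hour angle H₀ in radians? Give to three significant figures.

cos H₀ = −tan φ · tan δ = −tan(+18.6°) × tan(-59.200°) = 0.5645, so H₀ = 0.9709 rad = 55.63°.

H₀ = 0.971 rad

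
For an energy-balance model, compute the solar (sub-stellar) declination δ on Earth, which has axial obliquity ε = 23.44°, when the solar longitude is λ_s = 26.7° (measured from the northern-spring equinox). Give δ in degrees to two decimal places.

δ = +10.30°

sin δ = sin ε · sin λ_s = sin 23.44° × sin 26.7° = 0.178734.
δ = arcsin(0.178734) = +10.30°.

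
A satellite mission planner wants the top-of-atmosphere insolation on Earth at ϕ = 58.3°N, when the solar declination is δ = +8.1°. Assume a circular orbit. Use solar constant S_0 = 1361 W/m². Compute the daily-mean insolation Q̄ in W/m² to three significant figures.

cos h₀ = −tan(+58.3°) tan(+8.100°) = -0.2304, h₀ = 1.8033 rad.
Bracket: h₀ sin ϕ sin δ + cos ϕ cos δ sin h₀ = 1.8033×0.85081×0.14090 + 0.52547×0.99002×0.97309 = 0.216178 + 0.506227 = 0.722405.
Q̄ = (S_0/π) × [bracket] = (1361/π) × 0.722405 = 313.0 W/m².

Q̄ ≈ 313 W/m²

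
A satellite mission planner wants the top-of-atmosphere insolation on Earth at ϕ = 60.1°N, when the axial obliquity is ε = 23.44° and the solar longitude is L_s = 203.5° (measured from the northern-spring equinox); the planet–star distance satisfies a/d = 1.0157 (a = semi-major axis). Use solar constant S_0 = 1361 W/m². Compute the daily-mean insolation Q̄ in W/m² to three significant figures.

Q̄ ≈ 132 W/m²

Solar declination: sin δ = sin ε · sin L_s = sin 23.44° × sin 203.5° = -0.15862, so δ = -9.127°.
cos h₀ = −tan(+60.1°) tan(-9.127°) = 0.2794, h₀ = 1.2876 rad.
Bracket: h₀ sin ϕ sin δ + cos ϕ cos δ sin h₀ = 1.2876×0.86690×-0.15862 + 0.49849×0.98734×0.96018 = -0.177055 + 0.472581 = 0.295526.
Inverse-square distance factor (a/d)² = 1.0157² = 1.031646.
Q̄ = (S_0/π) × 1.031646 × [bracket] = (1361/π) × 1.031646 × 0.295526 = 132.1 W/m².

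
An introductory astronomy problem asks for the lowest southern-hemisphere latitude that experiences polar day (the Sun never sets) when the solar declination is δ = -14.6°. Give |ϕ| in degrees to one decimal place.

Polar day requires cos h₀ = −tan ϕ tan δ ≤ −1, i.e. tan ϕ tan δ ≥ 1.
The boundary is |tan ϕ| · |tan δ| = 1, so |ϕ| = 90° − |δ| = 90° − 14.6° = 75.4° in the southern hemisphere.

|ϕ| = 75.4°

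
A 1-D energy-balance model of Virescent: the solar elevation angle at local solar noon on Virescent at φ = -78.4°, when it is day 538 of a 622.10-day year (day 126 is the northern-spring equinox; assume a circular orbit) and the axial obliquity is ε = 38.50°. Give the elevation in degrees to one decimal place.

43.6°

Solar longitude: λ_s = 360° × (538 − 126)/622.10 = 238.418°.
sin δ = sin 38.50° × sin 238.418° = -0.53032, so δ = -32.027°.
At local noon the hour angle is zero, so the zenith angle equals |φ − δ| = |-78.4° − (-32.027°)| = 46.373°.
Elevation = 90° − 46.373° = 43.6°.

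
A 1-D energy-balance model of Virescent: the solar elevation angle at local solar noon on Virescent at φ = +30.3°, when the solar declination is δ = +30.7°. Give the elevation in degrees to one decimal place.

At local noon the hour angle is zero, so the zenith angle equals |φ − δ| = |+30.3° − (+30.700°)| = 0.400°.
Elevation = 90° − 0.400° = 89.6°.

89.6°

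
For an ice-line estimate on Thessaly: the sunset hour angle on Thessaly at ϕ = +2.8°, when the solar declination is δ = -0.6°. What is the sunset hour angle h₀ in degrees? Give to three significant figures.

h₀ = 90.0°

cos h₀ = −tan ϕ · tan δ = −tan(+2.8°) × tan(-0.600°) = 0.0005, so h₀ = 1.5703 rad = 89.97°.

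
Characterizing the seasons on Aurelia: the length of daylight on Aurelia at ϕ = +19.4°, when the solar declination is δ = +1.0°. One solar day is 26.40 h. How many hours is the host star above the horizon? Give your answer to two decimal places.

cos h₀ = −tan ϕ · tan δ = −tan(+19.4°) × tan(+1.000°) = -0.0061, so h₀ = 1.5769 rad = 90.35°.
Daylight = 2h₀/(2π) × 26.40 h = (1.5769/π) × 26.40 = 13.25 h.

13.25 h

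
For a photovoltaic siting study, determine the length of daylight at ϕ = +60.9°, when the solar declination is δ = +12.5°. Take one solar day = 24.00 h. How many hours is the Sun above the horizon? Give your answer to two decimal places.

15.13 h

cos h₀ = −tan ϕ · tan δ = −tan(+60.9°) × tan(+12.500°) = -0.3983, so h₀ = 1.9805 rad = 113.47°.
Daylight = 2h₀/(2π) × 24.00 h = (1.9805/π) × 24.00 = 15.13 h.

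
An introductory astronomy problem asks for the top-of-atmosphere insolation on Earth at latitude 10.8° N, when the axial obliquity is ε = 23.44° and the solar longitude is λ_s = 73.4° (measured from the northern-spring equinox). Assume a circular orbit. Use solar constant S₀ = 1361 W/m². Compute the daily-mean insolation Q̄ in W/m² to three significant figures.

Solar declination: sin δ = sin ε · sin λ_s = sin 23.44° × sin 73.4° = 0.38121, so δ = +22.409°.
cos H₀ = −tan(+10.8°) tan(+22.409°) = -0.0787, H₀ = 1.6495 rad.
Bracket: H₀ sin φ sin δ + cos φ cos δ sin H₀ = 1.6495×0.18738×0.38121 + 0.98229×0.92449×0.99690 = 0.117826 + 0.905302 = 1.023128.
Q̄ = (S₀/π) × [bracket] = (1361/π) × 1.023128 = 443.2 W/m².

Q̄ ≈ 443 W/m²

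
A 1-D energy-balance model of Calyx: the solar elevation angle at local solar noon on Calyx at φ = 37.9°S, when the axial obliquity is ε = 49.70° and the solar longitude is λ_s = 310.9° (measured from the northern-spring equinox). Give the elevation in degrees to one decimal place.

Solar declination: sin δ = sin ε · sin λ_s = sin 49.70° × sin 310.9° = -0.57647, so δ = -35.202°.
At local noon the hour angle is zero, so the zenith angle equals |φ − δ| = |-37.9° − (-35.202°)| = 2.698°.
Elevation = 90° − 2.698° = 87.3°.

87.3°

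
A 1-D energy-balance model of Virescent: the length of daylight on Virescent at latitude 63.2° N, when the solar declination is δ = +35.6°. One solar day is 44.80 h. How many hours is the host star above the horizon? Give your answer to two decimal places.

Sunrise equation: cos H₀ = −tan φ · tan δ = -1.4173 ≤ −1, so the host star never sets (polar day) and H₀ = π.
Daylight = 2H₀/(2π) × 44.80 h = (3.1416/π) × 44.80 = 44.80 h.

44.80 h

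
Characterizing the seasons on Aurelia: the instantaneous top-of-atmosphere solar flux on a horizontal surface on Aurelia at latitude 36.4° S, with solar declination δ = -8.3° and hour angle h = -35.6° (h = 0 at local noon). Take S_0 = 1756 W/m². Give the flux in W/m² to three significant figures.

cos θ_z = sin ϕ sin δ + cos ϕ cos δ cos h = 0.085664 + 0.647605 = 0.733269.
Flux = S_0 · cos θ_z = 1756 × 0.733269 = 1288 W/m².

1.29e+03 W/m²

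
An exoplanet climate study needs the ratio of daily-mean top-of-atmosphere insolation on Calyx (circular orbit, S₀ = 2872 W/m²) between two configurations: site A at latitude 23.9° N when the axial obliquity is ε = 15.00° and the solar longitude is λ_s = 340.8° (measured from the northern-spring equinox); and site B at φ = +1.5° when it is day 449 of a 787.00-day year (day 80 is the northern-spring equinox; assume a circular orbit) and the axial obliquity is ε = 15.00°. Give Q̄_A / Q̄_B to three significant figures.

— Configuration A (φ=+23.9°):
Solar declination: sin δ = sin ε · sin λ_s = sin 15.00° × sin 340.8° = -0.08512, so δ = -4.883°.
cos H₀ = −tan(+23.9°) tan(-4.883°) = 0.0379, H₀ = 1.5329 rad.
Bracket: H₀ sin φ sin δ + cos φ cos δ sin H₀ = 1.5329×0.40514×-0.08512 + 0.91425×0.99637×0.99928 = -0.052863 + 0.910275 = 0.857412.
Q̄ = (S₀/π) × [bracket] = (2872/π) × 0.857412 = 783.83 W/m².
— Configuration B (φ=+1.5°):
Solar longitude: λ_s = 360° × (449 − 80)/787.00 = 168.793°.
sin δ = sin 15.00° × sin 168.793° = 0.05030, so δ = +2.883°.
cos H₀ = −tan(+1.5°) tan(+2.883°) = -0.0013, H₀ = 1.5721 rad.
Bracket: H₀ sin φ sin δ + cos φ cos δ sin H₀ = 1.5721×0.02618×0.05030 + 0.99966×0.99873×1.00000 = 0.002070 + 0.998390 = 1.000460.
Q̄ = (S₀/π) × [bracket] = (2872/π) × 1.000460 = 914.61 W/m².
Ratio Q̄_A / Q̄_B = 783.83 / 914.61 = 0.8570.

Q̄_A / Q̄_B ≈ 0.857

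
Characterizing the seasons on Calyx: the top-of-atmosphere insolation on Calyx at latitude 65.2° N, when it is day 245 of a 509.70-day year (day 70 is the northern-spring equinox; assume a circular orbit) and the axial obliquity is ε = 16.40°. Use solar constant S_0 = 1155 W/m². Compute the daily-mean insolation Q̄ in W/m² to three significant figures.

Solar longitude: L_s = 360° × (245 − 70)/509.70 = 123.602°.
sin δ = sin 16.40° × sin 123.602° = 0.23516, so δ = +13.601°.
cos h₀ = −tan(+65.2°) tan(+13.601°) = -0.5236, h₀ = 2.1219 rad.
Bracket: h₀ sin ϕ sin δ + cos ϕ cos δ sin h₀ = 2.1219×0.90778×0.23516 + 0.41945×0.97196×0.85195 = 0.452970 + 0.347330 = 0.800300.
Q̄ = (S_0/π) × [bracket] = (1155/π) × 0.800300 = 294.2 W/m².

Q̄ ≈ 294 W/m²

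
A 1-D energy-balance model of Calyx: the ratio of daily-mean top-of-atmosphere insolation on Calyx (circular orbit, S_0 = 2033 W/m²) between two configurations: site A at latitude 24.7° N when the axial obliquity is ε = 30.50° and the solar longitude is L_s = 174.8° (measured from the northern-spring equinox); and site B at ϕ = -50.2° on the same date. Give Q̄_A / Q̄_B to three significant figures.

Q̄_A / Q̄_B ≈ 1.60

— Configuration A (ϕ=+24.7°):
Solar declination: sin δ = sin ε · sin L_s = sin 30.50° × sin 174.8° = 0.04600, so δ = +2.637°.
cos h₀ = −tan(+24.7°) tan(+2.637°) = -0.0212, h₀ = 1.5920 rad.
Bracket: h₀ sin ϕ sin δ + cos ϕ cos δ sin h₀ = 1.5920×0.41787×0.04600 + 0.90851×0.99894×0.99978 = 0.030601 + 0.907347 = 0.937948.
Q̄ = (S_0/π) × [bracket] = (2033/π) × 0.937948 = 606.97 W/m².
— Configuration B (ϕ=-50.2°):
cos h₀ = −tan(-50.2°) tan(+2.637°) = 0.0553, h₀ = 1.5155 rad.
Bracket: h₀ sin ϕ sin δ + cos ϕ cos δ sin h₀ = 1.5155×-0.76828×0.04600 + 0.64011×0.99894×0.99847 = -0.053559 + 0.638453 = 0.584894.
Q̄ = (S_0/π) × [bracket] = (2033/π) × 0.584894 = 378.50 W/m².
Ratio Q̄_A / Q̄_B = 606.97 / 378.50 = 1.604.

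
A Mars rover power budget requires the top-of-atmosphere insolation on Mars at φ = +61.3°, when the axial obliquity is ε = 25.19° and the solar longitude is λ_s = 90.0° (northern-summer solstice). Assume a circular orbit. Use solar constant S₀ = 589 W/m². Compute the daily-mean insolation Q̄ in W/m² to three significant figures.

Q̄ ≈ 224 W/m²

Solar declination: sin δ = sin ε · sin λ_s = sin 25.19° × sin 90.0° = 0.42562, so δ = +25.190°.
cos H₀ = −tan(+61.3°) tan(+25.190°) = -0.8591, H₀ = 2.6043 rad.
Bracket: H₀ sin φ sin δ + cos φ cos δ sin H₀ = 2.6043×0.87715×0.42562 + 0.48022×0.90490×0.51178 = 0.972270 + 0.222395 = 1.194665.
Q̄ = (S₀/π) × [bracket] = (589/π) × 1.194665 = 224.0 W/m².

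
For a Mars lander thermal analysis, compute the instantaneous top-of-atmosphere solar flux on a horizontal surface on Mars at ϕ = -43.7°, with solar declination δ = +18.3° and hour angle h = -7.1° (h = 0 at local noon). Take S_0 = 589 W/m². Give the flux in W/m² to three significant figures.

cos θ_z = sin ϕ sin δ + cos ϕ cos δ cos h = -0.216932 + 0.681140 = 0.464208.
Flux = S_0 · cos θ_z = 589 × 0.464208 = 273.4 W/m².

273 W/m²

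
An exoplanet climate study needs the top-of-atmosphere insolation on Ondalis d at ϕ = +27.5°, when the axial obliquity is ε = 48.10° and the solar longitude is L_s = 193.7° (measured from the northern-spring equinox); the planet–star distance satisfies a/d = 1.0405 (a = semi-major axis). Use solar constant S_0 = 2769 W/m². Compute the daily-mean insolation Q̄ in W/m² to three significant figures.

Solar declination: sin δ = sin ε · sin L_s = sin 48.10° × sin 193.7° = -0.17628, so δ = -10.153°.
cos h₀ = −tan(+27.5°) tan(-10.153°) = 0.0932, h₀ = 1.4774 rad.
Bracket: h₀ sin ϕ sin δ + cos ϕ cos δ sin h₀ = 1.4774×0.46175×-0.17628 + 0.88701×0.98434×0.99564 = -0.120256 + 0.869313 = 0.749057.
Inverse-square distance factor (a/d)² = 1.0405² = 1.082640.
Q̄ = (S_0/π) × 1.082640 × [bracket] = (2769/π) × 1.082640 × 0.749057 = 714.8 W/m².

Q̄ ≈ 715 W/m²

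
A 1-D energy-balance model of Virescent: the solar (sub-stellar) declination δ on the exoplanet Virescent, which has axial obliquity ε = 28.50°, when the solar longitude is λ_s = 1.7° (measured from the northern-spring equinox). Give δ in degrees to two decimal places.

sin δ = sin ε · sin λ_s = sin 28.50° × sin 1.7° = 0.014156.
δ = arcsin(0.014156) = +0.81°.

δ = +0.81°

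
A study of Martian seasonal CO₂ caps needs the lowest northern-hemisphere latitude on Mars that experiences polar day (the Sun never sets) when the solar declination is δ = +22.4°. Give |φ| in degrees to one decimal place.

Polar day requires cos H₀ = −tan φ tan δ ≤ −1, i.e. tan φ tan δ ≥ 1.
The boundary is |tan φ| · |tan δ| = 1, so |φ| = 90° − |δ| = 90° − 22.4° = 67.6° in the northern hemisphere.

|φ| = 67.6°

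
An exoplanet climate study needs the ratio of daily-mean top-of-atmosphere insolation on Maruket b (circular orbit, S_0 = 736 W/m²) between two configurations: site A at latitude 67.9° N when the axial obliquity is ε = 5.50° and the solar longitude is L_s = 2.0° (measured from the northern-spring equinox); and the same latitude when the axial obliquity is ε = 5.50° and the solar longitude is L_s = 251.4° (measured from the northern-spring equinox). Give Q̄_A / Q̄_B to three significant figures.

— Configuration A (ϕ=+67.9°):
Solar declination: sin δ = sin ε · sin L_s = sin 5.50° × sin 2.0° = 0.00334, so δ = +0.192°.
cos h₀ = −tan(+67.9°) tan(+0.192°) = -0.0082, h₀ = 1.5790 rad.
Bracket: h₀ sin ϕ sin δ + cos ϕ cos δ sin h₀ = 1.5790×0.92653×0.00334 + 0.37622×0.99999×0.99997 = 0.004886 + 0.376205 = 0.381091.
Q̄ = (S_0/π) × [bracket] = (736/π) × 0.381091 = 89.281 W/m².
— Configuration B (ϕ=+67.9°):
Solar declination: sin δ = sin ε · sin L_s = sin 5.50° × sin 251.4° = -0.09084, so δ = -5.212°.
cos h₀ = −tan(+67.9°) tan(-5.212°) = 0.2246, h₀ = 1.3442 rad.
Bracket: h₀ sin ϕ sin δ + cos ϕ cos δ sin h₀ = 1.3442×0.92653×-0.09084 + 0.37622×0.99587×0.97444 = -0.113136 + 0.365090 = 0.251954.
Q̄ = (S_0/π) × [bracket] = (736/π) × 0.251954 = 59.027 W/m².
Ratio Q̄_A / Q̄_B = 89.281 / 59.027 = 1.513.

Q̄_A / Q̄_B ≈ 1.51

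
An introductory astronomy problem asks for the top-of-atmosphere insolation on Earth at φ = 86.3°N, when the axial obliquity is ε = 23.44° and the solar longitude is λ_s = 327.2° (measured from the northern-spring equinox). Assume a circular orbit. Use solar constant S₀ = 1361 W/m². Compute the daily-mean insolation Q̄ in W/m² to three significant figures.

Solar declination: sin δ = sin ε · sin λ_s = sin 23.44° × sin 327.2° = -0.21549, so δ = -12.444°.
cos H₀ = −tan(+86.3°) tan(-12.444°) = 3.4124 ≥ 1 ⇒ polar night, H₀ = 0 and Q̄ = 0.

Q̄ ≈ 0.00 W/m²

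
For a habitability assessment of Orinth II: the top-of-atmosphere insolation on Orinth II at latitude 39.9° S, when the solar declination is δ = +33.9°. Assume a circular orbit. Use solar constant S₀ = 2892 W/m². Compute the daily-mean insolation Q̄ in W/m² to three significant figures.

Q̄ ≈ 164 W/m²

cos H₀ = −tan(-39.9°) tan(+33.900°) = 0.5619, H₀ = 0.9742 rad.
Bracket: H₀ sin φ sin δ + cos φ cos δ sin H₀ = 0.9742×-0.64145×0.55775 + 0.76717×0.83001×0.82724 = -0.348538 + 0.526752 = 0.178214.
Q̄ = (S₀/π) × [bracket] = (2892/π) × 0.178214 = 164.1 W/m².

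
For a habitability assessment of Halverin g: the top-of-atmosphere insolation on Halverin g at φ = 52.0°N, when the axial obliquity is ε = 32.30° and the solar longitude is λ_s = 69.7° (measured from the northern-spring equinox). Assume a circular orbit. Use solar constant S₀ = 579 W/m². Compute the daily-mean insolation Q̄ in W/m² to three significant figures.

Solar declination: sin δ = sin ε · sin λ_s = sin 32.30° × sin 69.7° = 0.50116, so δ = +30.077°.
cos H₀ = −tan(+52.0°) tan(+30.077°) = -0.7413, H₀ = 2.4058 rad.
Bracket: H₀ sin φ sin δ + cos φ cos δ sin H₀ = 2.4058×0.78801×0.50116 + 0.61566×0.86535×0.67121 = 0.950096 + 0.357595 = 1.307691.
Q̄ = (S₀/π) × [bracket] = (579/π) × 1.307691 = 241.0 W/m².

Q̄ ≈ 241 W/m²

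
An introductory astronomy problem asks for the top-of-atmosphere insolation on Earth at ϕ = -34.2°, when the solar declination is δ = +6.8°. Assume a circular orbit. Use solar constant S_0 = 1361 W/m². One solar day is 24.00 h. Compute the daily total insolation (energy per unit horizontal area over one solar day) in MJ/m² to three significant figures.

26.9 MJ/m²

cos h₀ = −tan(-34.2°) tan(+6.800°) = 0.0810, h₀ = 1.4897 rad.
Bracket: h₀ sin ϕ sin δ + cos ϕ cos δ sin h₀ = 1.4897×-0.56208×0.11840 + 0.82708×0.99297×0.99671 = -0.099140 + 0.818564 = 0.719424.
Q̄ = (S_0/π) × [bracket] = (1361/π) × 0.719424 = 311.67 W/m².
Daily total = Q̄ × 24.00 h × 3600 s/h = 311.67 × 24.00 × 3600 / 10⁶ = 26.93 MJ/m².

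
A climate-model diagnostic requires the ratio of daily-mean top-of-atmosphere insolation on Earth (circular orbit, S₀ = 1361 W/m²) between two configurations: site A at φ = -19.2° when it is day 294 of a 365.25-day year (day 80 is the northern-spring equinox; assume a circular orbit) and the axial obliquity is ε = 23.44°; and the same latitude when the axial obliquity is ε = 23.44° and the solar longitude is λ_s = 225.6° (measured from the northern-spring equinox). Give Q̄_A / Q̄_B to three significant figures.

— Configuration A (φ=-19.2°):
Solar longitude: λ_s = 360° × (294 − 80)/365.25 = 210.924°.
sin δ = sin 23.44° × sin 210.924° = -0.20442, so δ = -11.796°.
cos H₀ = −tan(-19.2°) tan(-11.796°) = -0.0727, H₀ = 1.6436 rad.
Bracket: H₀ sin φ sin δ + cos φ cos δ sin H₀ = 1.6436×-0.32887×-0.20442 + 0.94438×0.97888×0.99735 = 0.110495 + 0.921985 = 1.032480.
Q̄ = (S₀/π) × [bracket] = (1361/π) × 1.032480 = 447.29 W/m².
— Configuration B (φ=-19.2°):
Solar declination: sin δ = sin ε · sin λ_s = sin 23.44° × sin 225.6° = -0.28421, so δ = -16.512°.
cos H₀ = −tan(-19.2°) tan(-16.512°) = -0.1032, H₀ = 1.6742 rad.
Bracket: H₀ sin φ sin δ + cos φ cos δ sin H₀ = 1.6742×-0.32887×-0.28421 + 0.94438×0.95876×0.99466 = 0.156484 + 0.900599 = 1.057083.
Q̄ = (S₀/π) × [bracket] = (1361/π) × 1.057083 = 457.95 W/m².
Ratio Q̄_A / Q̄_B = 447.29 / 457.95 = 0.9767.

Q̄_A / Q̄_B ≈ 0.977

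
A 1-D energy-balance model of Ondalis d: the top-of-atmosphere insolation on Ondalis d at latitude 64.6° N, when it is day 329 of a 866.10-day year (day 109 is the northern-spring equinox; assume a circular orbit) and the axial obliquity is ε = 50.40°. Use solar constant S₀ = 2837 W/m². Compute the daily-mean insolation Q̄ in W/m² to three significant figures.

Q̄ ≈ 1.97e+03 W/m²

Solar longitude: λ_s = 360° × (329 − 109)/866.10 = 91.444°.
sin δ = sin 50.40° × sin 91.444° = 0.77027, so δ = +50.378°.
cos H₀ = −tan(+64.6°) tan(+50.378°) = -2.5437 ≤ −1 ⇒ polar day, H₀ = π.
Bracket: H₀ sin φ sin δ + cos φ cos δ sin H₀ = 3.1416×0.90334×0.77027 + 0.42894×0.63772×0.00000 = 2.185975 + 0.000000 = 2.185975.
Q̄ = (S₀/π) × [bracket] = (2837/π) × 2.185975 = 1974 W/m².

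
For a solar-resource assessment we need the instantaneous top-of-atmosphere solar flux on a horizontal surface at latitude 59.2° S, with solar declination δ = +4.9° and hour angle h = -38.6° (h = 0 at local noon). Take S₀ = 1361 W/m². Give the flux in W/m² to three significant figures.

cos θ_z = sin φ sin δ + cos φ cos δ cos h = -0.073370 + 0.398709 = 0.325339.
Flux = S₀ · cos θ_z = 1361 × 0.325339 = 442.8 W/m².

443 W/m²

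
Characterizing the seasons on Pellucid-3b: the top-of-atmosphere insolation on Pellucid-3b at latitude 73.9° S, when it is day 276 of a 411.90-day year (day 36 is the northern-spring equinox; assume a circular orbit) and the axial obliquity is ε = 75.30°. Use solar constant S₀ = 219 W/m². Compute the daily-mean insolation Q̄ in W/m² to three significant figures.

Solar longitude: λ_s = 360° × (276 − 36)/411.90 = 209.760°.
sin δ = sin 75.30° × sin 209.760° = -0.48012, so δ = -28.693°.
cos H₀ = −tan(-73.9°) tan(-28.693°) = -1.8962 ≤ −1 ⇒ polar day, H₀ = π.
Bracket: H₀ sin φ sin δ + cos φ cos δ sin H₀ = 3.1416×-0.96078×-0.48012 + 0.27731×0.87721×0.00000 = 1.449188 + 0.000000 = 1.449188.
Q̄ = (S₀/π) × [bracket] = (219/π) × 1.449188 = 101.0 W/m².

Q̄ ≈ 101 W/m²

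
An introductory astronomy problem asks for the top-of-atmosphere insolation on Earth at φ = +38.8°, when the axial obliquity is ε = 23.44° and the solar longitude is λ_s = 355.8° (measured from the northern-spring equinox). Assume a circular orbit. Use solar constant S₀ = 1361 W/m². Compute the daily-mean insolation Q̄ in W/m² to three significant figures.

Solar declination: sin δ = sin ε · sin λ_s = sin 23.44° × sin 355.8° = -0.02913, so δ = -1.669°.
cos H₀ = −tan(+38.8°) tan(-1.669°) = 0.0234, H₀ = 1.5474 rad.
Bracket: H₀ sin φ sin δ + cos φ cos δ sin H₀ = 1.5474×0.62660×-0.02913 + 0.77934×0.99958×0.99973 = -0.028244 + 0.778802 = 0.750558.
Q̄ = (S₀/π) × [bracket] = (1361/π) × 0.750558 = 325.2 W/m².

Q̄ ≈ 325 W/m²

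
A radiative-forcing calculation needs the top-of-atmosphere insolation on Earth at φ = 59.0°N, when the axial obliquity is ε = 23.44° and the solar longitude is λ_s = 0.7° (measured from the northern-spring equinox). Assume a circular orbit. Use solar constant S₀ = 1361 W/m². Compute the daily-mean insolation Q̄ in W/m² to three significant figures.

Q̄ ≈ 226 W/m²

Solar declination: sin δ = sin ε · sin λ_s = sin 23.44° × sin 0.7° = 0.00486, so δ = +0.278°.
cos H₀ = −tan(+59.0°) tan(+0.278°) = -0.0081, H₀ = 1.5789 rad.
Bracket: H₀ sin φ sin δ + cos φ cos δ sin H₀ = 1.5789×0.85717×0.00486 + 0.51504×0.99999×0.99997 = 0.006577 + 0.515019 = 0.521596.
Q̄ = (S₀/π) × [bracket] = (1361/π) × 0.521596 = 226.0 W/m².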